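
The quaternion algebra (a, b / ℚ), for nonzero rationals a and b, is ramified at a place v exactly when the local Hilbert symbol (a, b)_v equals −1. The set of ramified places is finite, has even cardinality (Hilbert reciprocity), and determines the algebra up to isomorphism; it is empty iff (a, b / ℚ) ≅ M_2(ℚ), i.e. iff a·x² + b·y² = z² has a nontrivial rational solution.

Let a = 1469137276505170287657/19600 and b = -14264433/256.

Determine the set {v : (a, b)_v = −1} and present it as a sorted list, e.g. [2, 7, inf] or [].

[29, 41]

Mod squares: a ≡ 38657, b ≡ -1584937. Check v ∈ {∞, 2, 3, 5, 7, 29, 31, 41, 43}.
v=43: a=43^3·(≡34), b=43^1·(≡36) mod 43; (34|43)=-1, (36|43)=+1; (−1)^{3·1·21}·(-1)^1·(+1)^3 = +1.
v=∞: 38657 > 0 and -1584937 < 0  ⇒  (a,b)_∞ = +1.
v=29: a=29^3·(≡24), b=29^1·(≡19) mod 29; (24|29)=+1, (19|29)=-1; (−1)^{3·1·14}·(+1)^1·(-1)^3 = -1.
v=41: a=41^4·(≡12), b=41^1·(≡30) mod 41; (12|41)=-1, (30|41)=-1; (−1)^{4·1·20}·(-1)^1·(-1)^4 = -1.
v=7: a=7^-2·(≡5), b=7^0·(≡5) mod 7; (5|7)=-1, (5|7)=-1; (−1)^{-2·0·3}·(-1)^0·(-1)^-2 = +1.
v=5: a=5^-2·(≡3), b=5^0·(≡2) mod 5; (3|5)=-1, (2|5)=-1; (−1)^{-2·0·2}·(-1)^0·(-1)^-2 = +1.
v=3: a=3^2·(≡2), b=3^2·(≡2) mod 3; (2|3)=-1, (2|3)=-1; (−1)^{2·2·1}·(-1)^2·(-1)^2 = +1.
v=31: a=31^3·(≡25), b=31^1·(≡22) mod 31; (25|31)=+1, (22|31)=-1; (−1)^{3·1·15}·(+1)^1·(-1)^3 = +1.
v=2: v_2(a)=-4, v_2(b)=-8; units ≡ 1, 7 (mod 8); ε·ε+αω+βω = 0·1+-4·0+-8·0 ≡ 0  ⇒  (a,b)_2 = +1.
(38657, -1584937 / ℚ) ramifies at {29, 41}: a division algebra.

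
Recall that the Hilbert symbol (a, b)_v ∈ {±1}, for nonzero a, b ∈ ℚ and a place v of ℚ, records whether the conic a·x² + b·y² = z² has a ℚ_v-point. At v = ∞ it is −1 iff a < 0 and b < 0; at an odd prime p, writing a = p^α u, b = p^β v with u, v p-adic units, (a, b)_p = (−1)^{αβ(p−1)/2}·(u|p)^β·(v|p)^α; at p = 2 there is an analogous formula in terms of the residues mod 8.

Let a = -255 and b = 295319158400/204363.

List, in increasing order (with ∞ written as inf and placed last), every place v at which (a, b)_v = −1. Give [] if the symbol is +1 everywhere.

(a, b) ≡ (-255, 798) mod (ℚ^×)²; places V = {2, 3, 5, 7, 17, 19, 29, ∞}.
(a,b)_29: α=0, u≡6; β=-2, v≡11 (mod 29); (6|29)=+1, (11|29)=-1; sign (−1)^0·+1^-2·-1^0 = +1.
(a,b)_2: α=0, β=7; u≡1, v≡7 (mod 8); ε(u)ε(v)=0·1, αω(v)=0·0, βω(u)=7·0; sum ≡ 0  ⇒  +1.
(a,b)_17: α=1, u≡2; β=2, v≡9 (mod 17); (2|17)=+1, (9|17)=+1; sign (−1)^0·+1^2·+1^1 = +1.
(a,b)_3: α=1, u≡2; β=-5, v≡2 (mod 3); (2|3)=-1, (2|3)=-1; sign (−1)^1·-1^-5·-1^1 = -1.
(a,b)_19: α=0, u≡11; β=1, v≡9 (mod 19); (11|19)=+1, (9|19)=+1; sign (−1)^0·+1^1·+1^0 = +1.
(a,b)_7: α=0, u≡4; β=5, v≡2 (mod 7); (4|7)=+1, (2|7)=+1; sign (−1)^0·+1^5·+1^0 = +1.
(a,b)_5: α=1, u≡4; β=2, v≡2 (mod 5); (4|5)=+1, (2|5)=-1; sign (−1)^0·+1^2·-1^1 = -1.
(a,b)_∞: sgn(-255)=−, sgn(798)=+, so +1.
|Ram(-255, 798)| = 2, even; anisotropic at {3, 5}.

[3, 5]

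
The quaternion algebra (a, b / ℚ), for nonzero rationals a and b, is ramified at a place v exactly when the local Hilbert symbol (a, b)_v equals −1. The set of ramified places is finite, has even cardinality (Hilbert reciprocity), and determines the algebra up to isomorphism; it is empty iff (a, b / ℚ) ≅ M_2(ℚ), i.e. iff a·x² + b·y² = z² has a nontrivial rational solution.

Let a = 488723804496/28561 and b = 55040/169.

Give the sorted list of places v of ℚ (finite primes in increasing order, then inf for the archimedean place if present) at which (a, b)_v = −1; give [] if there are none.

Mod squares: a ≡ 22661, b ≡ 215. Check v ∈ {∞, 2, 3, 5, 13, 17, 31, 43}.
v=31: a=31^1·(≡9), b=31^0·(≡21) mod 31; (9|31)=+1, (21|31)=-1; (−1)^{1·0·15}·(+1)^0·(-1)^1 = -1.
v=3: a=3^6·(≡2), b=3^0·(≡2) mod 3; (2|3)=-1, (2|3)=-1; (−1)^{6·0·1}·(-1)^0·(-1)^6 = +1.
v=∞: 22661 > 0 and 215 > 0  ⇒  (a,b)_∞ = +1.
v=2: v_2(a)=4, v_2(b)=8; units ≡ 5, 7 (mod 8); ε·ε+αω+βω = 0·1+4·0+8·1 ≡ 0  ⇒  (a,b)_2 = +1.
v=13: a=13^-4·(≡5), b=13^-2·(≡11) mod 13; (5|13)=-1, (11|13)=-1; (−1)^{-4·-2·6}·(-1)^-2·(-1)^-4 = +1.
v=43: a=43^3·(≡23), b=43^1·(≡32) mod 43; (23|43)=+1, (32|43)=-1; (−1)^{3·1·21}·(+1)^1·(-1)^3 = +1.
v=5: a=5^0·(≡1), b=5^1·(≡2) mod 5; (1|5)=+1, (2|5)=-1; (−1)^{0·1·2}·(+1)^1·(-1)^0 = +1.
v=17: a=17^1·(≡12), b=17^0·(≡6) mod 17; (12|17)=-1, (6|17)=-1; (−1)^{1·0·8}·(-1)^0·(-1)^1 = -1.
(22661, 215 / ℚ) ramifies at {17, 31}: a division algebra.

[17, 31]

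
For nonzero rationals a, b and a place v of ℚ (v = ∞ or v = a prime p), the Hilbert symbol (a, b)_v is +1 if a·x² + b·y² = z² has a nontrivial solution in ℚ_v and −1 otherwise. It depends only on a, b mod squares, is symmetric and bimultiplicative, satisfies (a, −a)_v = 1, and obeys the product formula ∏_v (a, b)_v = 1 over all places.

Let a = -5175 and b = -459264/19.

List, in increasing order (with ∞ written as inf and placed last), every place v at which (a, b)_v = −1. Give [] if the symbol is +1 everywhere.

(a, b) ≡ (-23, -34086) mod (ℚ^×)²; places V = {2, 3, 5, 13, 19, 23, ∞}.
(a,b)_2: α=0, β=9; u≡1, v≡5 (mod 8); ε(u)ε(v)=0·0, αω(v)=0·1, βω(u)=9·0; sum ≡ 0  ⇒  +1.
(a,b)_3: α=2, u≡1; β=1, v≡2 (mod 3); (1|3)=+1, (2|3)=-1; sign (−1)^0·+1^1·-1^2 = +1.
(a,b)_19: α=0, u≡12; β=-1, v≡4 (mod 19); (12|19)=-1, (4|19)=+1; sign (−1)^0·-1^-1·+1^0 = -1.
(a,b)_5: α=2, u≡3; β=0, v≡4 (mod 5); (3|5)=-1, (4|5)=+1; sign (−1)^0·-1^0·+1^2 = +1.
(a,b)_23: α=1, u≡5; β=1, v≡1 (mod 23); (5|23)=-1, (1|23)=+1; sign (−1)^1·-1^1·+1^1 = +1.
(a,b)_13: α=0, u≡12; β=1, v≡1 (mod 13); (12|13)=+1, (1|13)=+1; sign (−1)^0·+1^1·+1^0 = +1.
(a,b)_∞: sgn(-23)=−, sgn(-34086)=−, so -1.
Ram(-23, -34086) = {19, ∞}; no ℚ_19-point on the conic.

[19, inf]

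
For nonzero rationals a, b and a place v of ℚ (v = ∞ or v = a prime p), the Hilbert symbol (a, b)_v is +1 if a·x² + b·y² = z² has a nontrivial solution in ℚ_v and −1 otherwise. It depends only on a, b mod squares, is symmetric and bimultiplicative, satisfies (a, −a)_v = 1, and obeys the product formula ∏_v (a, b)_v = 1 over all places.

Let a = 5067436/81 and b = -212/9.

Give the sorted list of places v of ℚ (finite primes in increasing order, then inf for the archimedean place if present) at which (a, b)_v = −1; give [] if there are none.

(a, b) ≡ (451, -53) mod (ℚ^×)²; places V = {2, 3, 11, 41, 53, ∞}.
(a,b)_41: α=1, u≡19; β=0, v≡22 (mod 41); (19|41)=-1, (22|41)=-1; sign (−1)^0·-1^0·-1^1 = -1.
(a,b)_2: α=2, β=2; u≡3, v≡3 (mod 8); ε(u)ε(v)=1·1, αω(v)=2·1, βω(u)=2·1; sum ≡ 1  ⇒  -1.
(a,b)_11: α=1, u≡10; β=0, v≡7 (mod 11); (10|11)=-1, (7|11)=-1; sign (−1)^0·-1^0·-1^1 = -1.
(a,b)_∞: sgn(451)=+, sgn(-53)=−, so +1.
(a,b)_3: α=-4, u≡1; β=-2, v≡1 (mod 3); (1|3)=+1, (1|3)=+1; sign (−1)^0·+1^-2·+1^-4 = +1.
(a,b)_53: α=2, u≡19; β=1, v≡29 (mod 53); (19|53)=-1, (29|53)=+1; sign (−1)^0·-1^1·+1^2 = -1.
(451, -53 / ℚ) ramifies at {2, 11, 41, 53}: a division algebra.

[2, 11, 41, 53]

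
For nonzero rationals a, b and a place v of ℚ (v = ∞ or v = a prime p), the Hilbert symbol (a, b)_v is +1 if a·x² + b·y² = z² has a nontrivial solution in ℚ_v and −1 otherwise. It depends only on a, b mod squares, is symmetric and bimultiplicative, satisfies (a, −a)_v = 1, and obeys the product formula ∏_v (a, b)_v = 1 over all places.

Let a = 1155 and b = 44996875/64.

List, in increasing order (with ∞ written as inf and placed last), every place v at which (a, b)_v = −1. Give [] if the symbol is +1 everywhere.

[2, 7]

Mod squares: a ≡ 1155, b ≡ 595. Check v ∈ {∞, 2, 3, 5, 7, 11, 17}.
v=5: a=5^1·(≡1), b=5^5·(≡1) mod 5; (1|5)=+1, (1|5)=+1; (−1)^{1·5·2}·(+1)^5·(+1)^1 = +1.
v=2: v_2(a)=0, v_2(b)=-6; units ≡ 3, 3 (mod 8); ε·ε+αω+βω = 1·1+0·1+-6·1 ≡ 1  ⇒  (a,b)_2 = -1.
v=11: a=11^1·(≡6), b=11^2·(≡1) mod 11; (6|11)=-1, (1|11)=+1; (−1)^{1·2·5}·(-1)^2·(+1)^1 = +1.
v=3: a=3^1·(≡1), b=3^0·(≡1) mod 3; (1|3)=+1, (1|3)=+1; (−1)^{1·0·1}·(+1)^0·(+1)^1 = +1.
v=17: a=17^0·(≡16), b=17^1·(≡2) mod 17; (16|17)=+1, (2|17)=+1; (−1)^{0·1·8}·(+1)^1·(+1)^0 = +1.
v=∞: 1155 > 0 and 595 > 0  ⇒  (a,b)_∞ = +1.
v=7: a=7^1·(≡4), b=7^1·(≡4) mod 7; (4|7)=+1, (4|7)=+1; (−1)^{1·1·3}·(+1)^1·(+1)^1 = -1.
(1155, 595 / ℚ) ramifies at {2, 7}: a division algebra.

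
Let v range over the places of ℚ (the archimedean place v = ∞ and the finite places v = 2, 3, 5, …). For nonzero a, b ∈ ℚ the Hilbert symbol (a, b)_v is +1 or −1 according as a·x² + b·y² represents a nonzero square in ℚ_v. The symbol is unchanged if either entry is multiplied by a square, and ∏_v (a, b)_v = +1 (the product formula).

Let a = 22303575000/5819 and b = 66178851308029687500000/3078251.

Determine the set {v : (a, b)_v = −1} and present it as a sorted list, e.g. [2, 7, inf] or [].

(a, b) ≡ (770, 10010) mod (ℚ^×)²; places V = {2, 3, 5, 7, 11, 13, 17, 23, ∞}.
(a,b)_3: α=2, u≡2; β=4, v≡2 (mod 3); (2|3)=-1, (2|3)=-1; sign (−1)^0·-1^4·-1^2 = +1.
(a,b)_∞: sgn(770)=+, sgn(10010)=+, so +1.
(a,b)_17: α=2, u≡3; β=2, v≡11 (mod 17); (3|17)=-1, (11|17)=-1; sign (−1)^0·-1^2·-1^2 = +1.
(a,b)_5: α=5, u≡1; β=11, v≡3 (mod 5); (1|5)=+1, (3|5)=-1; sign (−1)^0·+1^11·-1^5 = -1.
(a,b)_23: α=-2, u≡15; β=-4, v≡5 (mod 23); (15|23)=-1, (5|23)=-1; sign (−1)^0·-1^-4·-1^-2 = +1.
(a,b)_7: α=3, u≡6; β=7, v≡2 (mod 7); (6|7)=-1, (2|7)=+1; sign (−1)^1·-1^7·+1^3 = +1.
(a,b)_13: α=0, u≡12; β=3, v≡10 (mod 13); (12|13)=+1, (10|13)=+1; sign (−1)^0·+1^3·+1^0 = +1.
(a,b)_2: α=3, β=5; u≡1, v≡5 (mod 8); ε(u)ε(v)=0·0, αω(v)=3·1, βω(u)=5·0; sum ≡ 1  ⇒  -1.
(a,b)_11: α=-1, u≡3; β=-1, v≡2 (mod 11); (3|11)=+1, (2|11)=-1; sign (−1)^1·+1^-1·-1^-1 = +1.
Ram(770, 10010) = {2, 5}; no ℚ_2-point on the conic.

[2, 5]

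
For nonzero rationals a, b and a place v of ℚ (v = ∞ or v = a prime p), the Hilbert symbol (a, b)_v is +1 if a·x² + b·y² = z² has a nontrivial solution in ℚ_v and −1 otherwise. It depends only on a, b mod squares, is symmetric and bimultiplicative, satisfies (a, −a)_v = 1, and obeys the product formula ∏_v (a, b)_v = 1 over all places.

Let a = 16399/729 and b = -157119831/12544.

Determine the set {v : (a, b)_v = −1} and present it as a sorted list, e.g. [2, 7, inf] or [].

[17, 31]

(a, b) ≡ (31, -16031) mod (ℚ^×)²; places V = {2, 3, 7, 11, 17, 23, 31, 41, ∞}.
(a,b)_23: α=2, u≡12; β=1, v≡13 (mod 23); (12|23)=+1, (13|23)=+1; sign (−1)^0·+1^1·+1^2 = +1.
(a,b)_2: α=0, β=-8; u≡7, v≡1 (mod 8); ε(u)ε(v)=1·0, αω(v)=0·0, βω(u)=-8·0; sum ≡ 0  ⇒  +1.
(a,b)_17: α=0, u≡3; β=1, v≡2 (mod 17); (3|17)=-1, (2|17)=+1; sign (−1)^0·-1^1·+1^0 = -1.
(a,b)_7: α=0, u≡5; β=-2, v≡5 (mod 7); (5|7)=-1, (5|7)=-1; sign (−1)^0·-1^-2·-1^0 = +1.
(a,b)_3: α=-6, u≡1; β=4, v≡1 (mod 3); (1|3)=+1, (1|3)=+1; sign (−1)^0·+1^4·+1^-6 = +1.
(a,b)_∞: sgn(31)=+, sgn(-16031)=−, so +1.
(a,b)_31: α=1, u≡4; β=0, v≡30 (mod 31); (4|31)=+1, (30|31)=-1; sign (−1)^0·+1^0·-1^1 = -1.
(a,b)_41: α=0, u≡32; β=1, v≡22 (mod 41); (32|41)=+1, (22|41)=-1; sign (−1)^0·+1^1·-1^0 = +1.
(a,b)_11: α=0, u≡3; β=2, v≡7 (mod 11); (3|11)=+1, (7|11)=-1; sign (−1)^0·+1^2·-1^0 = +1.
(31, -16031 / ℚ) ramifies at {17, 31}: a division algebra.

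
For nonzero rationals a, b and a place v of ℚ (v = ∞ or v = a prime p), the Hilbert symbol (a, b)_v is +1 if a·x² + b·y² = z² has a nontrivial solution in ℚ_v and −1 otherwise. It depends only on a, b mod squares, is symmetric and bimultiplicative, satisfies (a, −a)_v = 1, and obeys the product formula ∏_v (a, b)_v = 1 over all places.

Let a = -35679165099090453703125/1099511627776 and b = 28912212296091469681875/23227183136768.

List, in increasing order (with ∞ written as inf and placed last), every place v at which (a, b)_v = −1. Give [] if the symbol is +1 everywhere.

(a, b) ≡ (-6837, 22) mod (ℚ^×)²; places V = {2, 3, 5, 7, 11, 13, 23, 43, 53, ∞}.
(a,b)_∞: sgn(-6837)=−, sgn(22)=+, so +1.
(a,b)_11: α=2, u≡9; β=1, v≡8 (mod 11); (9|11)=+1, (8|11)=-1; sign (−1)^0·+1^1·-1^2 = +1.
(a,b)_2: α=-40, β=-37; u≡3, v≡3 (mod 8); ε(u)ε(v)=1·1, αω(v)=-40·1, βω(u)=-37·1; sum ≡ 0  ⇒  +1.
(a,b)_53: α=3, u≡5; β=2, v≡23 (mod 53); (5|53)=-1, (23|53)=-1; sign (−1)^0·-1^2·-1^3 = -1.
(a,b)_43: α=3, u≡31; β=2, v≡18 (mod 43); (31|43)=+1, (18|43)=-1; sign (−1)^0·+1^2·-1^3 = -1.
(a,b)_13: α=0, u≡9; β=-2, v≡3 (mod 13); (9|13)=+1, (3|13)=+1; sign (−1)^0·+1^-2·+1^0 = +1.
(a,b)_23: α=0, u≡19; β=4, v≡10 (mod 23); (19|23)=-1, (10|23)=-1; sign (−1)^0·-1^4·-1^0 = +1.
(a,b)_5: α=6, u≡3; β=4, v≡2 (mod 5); (3|5)=-1, (2|5)=-1; sign (−1)^0·-1^4·-1^6 = +1.
(a,b)_3: α=13, u≡1; β=10, v≡1 (mod 3); (1|3)=+1, (1|3)=+1; sign (−1)^0·+1^10·+1^13 = +1.
(a,b)_7: α=0, u≡4; β=2, v≡1 (mod 7); (4|7)=+1, (1|7)=+1; sign (−1)^0·+1^2·+1^0 = +1.
|Ram(-6837, 22)| = 2, even; anisotropic at {43, 53}.

[43, 53]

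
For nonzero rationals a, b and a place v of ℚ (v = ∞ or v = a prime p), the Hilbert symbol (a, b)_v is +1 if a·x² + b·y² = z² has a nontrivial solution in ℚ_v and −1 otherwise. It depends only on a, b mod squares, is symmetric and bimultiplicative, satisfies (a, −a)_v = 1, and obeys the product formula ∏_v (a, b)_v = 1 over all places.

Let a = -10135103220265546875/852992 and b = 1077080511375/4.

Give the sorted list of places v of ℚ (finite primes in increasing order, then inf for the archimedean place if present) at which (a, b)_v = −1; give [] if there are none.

(a, b) ≡ (-5405235, 2255) mod (ℚ^×)²; places V = {2, 3, 5, 7, 11, 17, 31, 41, 47, ∞}.
(a,b)_∞: sgn(-5405235)=−, sgn(2255)=+, so +1.
(a,b)_47: α=3, u≡8; β=2, v≡29 (mod 47); (8|47)=+1, (29|47)=-1; sign (−1)^0·+1^2·-1^3 = -1.
(a,b)_41: α=1, u≡18; β=1, v≡14 (mod 41); (18|41)=+1, (14|41)=-1; sign (−1)^0·+1^1·-1^1 = -1.
(a,b)_11: α=1, u≡6; β=1, v≡7 (mod 11); (6|11)=-1, (7|11)=-1; sign (−1)^1·-1^1·-1^1 = -1.
(a,b)_17: α=-1, u≡4; β=0, v≡3 (mod 17); (4|17)=+1, (3|17)=-1; sign (−1)^0·+1^0·-1^-1 = -1.
(a,b)_31: α=4, u≡7; β=2, v≡27 (mod 31); (7|31)=+1, (27|31)=-1; sign (−1)^0·+1^2·-1^4 = +1.
(a,b)_3: α=1, u≡1; β=2, v≡2 (mod 3); (1|3)=+1, (2|3)=-1; sign (−1)^0·+1^2·-1^1 = -1.
(a,b)_2: α=-10, β=-2; u≡5, v≡7 (mod 8); ε(u)ε(v)=0·1, αω(v)=-10·0, βω(u)=-2·1; sum ≡ 0  ⇒  +1.
(a,b)_7: α=-2, u≡2; β=0, v≡2 (mod 7); (2|7)=+1, (2|7)=+1; sign (−1)^0·+1^0·+1^-2 = +1.
(a,b)_5: α=7, u≡3; β=3, v≡4 (mod 5); (3|5)=-1, (4|5)=+1; sign (−1)^0·-1^3·+1^7 = -1.
Ram(-5405235, 2255) = {3, 5, 11, 17, 41, 47}; no ℚ_3-point on the conic.

[3, 5, 11, 17, 41, 47]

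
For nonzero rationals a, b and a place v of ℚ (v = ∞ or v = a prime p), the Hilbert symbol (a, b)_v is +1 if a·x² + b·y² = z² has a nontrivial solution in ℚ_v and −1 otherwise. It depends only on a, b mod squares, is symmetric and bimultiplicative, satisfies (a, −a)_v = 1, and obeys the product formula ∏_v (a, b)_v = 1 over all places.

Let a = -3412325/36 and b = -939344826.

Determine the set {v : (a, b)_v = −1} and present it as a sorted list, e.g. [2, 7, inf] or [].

(a, b) ≡ (-136493, -714) mod (ℚ^×)²; places V = {2, 3, 5, 7, 17, 31, 37, ∞}.
(a,b)_2: α=-2, β=1; u≡3, v≡3 (mod 8); ε(u)ε(v)=1·1, αω(v)=-2·1, βω(u)=1·1; sum ≡ 0  ⇒  +1.
(a,b)_7: α=1, u≡5; β=1, v≡3 (mod 7); (5|7)=-1, (3|7)=-1; sign (−1)^1·-1^1·-1^1 = -1.
(a,b)_∞: sgn(-136493)=−, sgn(-714)=−, so -1.
(a,b)_3: α=-2, u≡1; β=1, v≡2 (mod 3); (1|3)=+1, (2|3)=-1; sign (−1)^0·+1^1·-1^-2 = +1.
(a,b)_31: α=1, u≡26; β=2, v≡26 (mod 31); (26|31)=-1, (26|31)=-1; sign (−1)^0·-1^2·-1^1 = -1.
(a,b)_17: α=1, u≡14; β=1, v≡15 (mod 17); (14|17)=-1, (15|17)=+1; sign (−1)^0·-1^1·+1^1 = -1.
(a,b)_37: α=1, u≡21; β=2, v≡11 (mod 37); (21|37)=+1, (11|37)=+1; sign (−1)^0·+1^2·+1^1 = +1.
(a,b)_5: α=2, u≡2; β=0, v≡4 (mod 5); (2|5)=-1, (4|5)=+1; sign (−1)^0·-1^0·+1^2 = +1.
(-136493, -714 / ℚ) ramifies at {7, 17, 31, ∞}: a division algebra.

[7, 17, 31, inf]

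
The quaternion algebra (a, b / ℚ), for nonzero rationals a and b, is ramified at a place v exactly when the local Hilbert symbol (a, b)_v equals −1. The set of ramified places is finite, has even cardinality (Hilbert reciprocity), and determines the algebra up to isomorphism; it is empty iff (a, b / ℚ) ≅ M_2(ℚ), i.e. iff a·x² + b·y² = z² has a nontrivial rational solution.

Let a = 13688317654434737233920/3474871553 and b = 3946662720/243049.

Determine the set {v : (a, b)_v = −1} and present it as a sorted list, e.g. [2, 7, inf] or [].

(a, b) ≡ (2210, 5005) mod (ℚ^×)²; places V = {2, 3, 5, 7, 11, 13, 17, 29, 37, ∞}.
(a,b)_2: α=13, β=6; u≡1, v≡5 (mod 8); ε(u)ε(v)=0·0, αω(v)=13·1, βω(u)=6·0; sum ≡ 1  ⇒  -1.
(a,b)_37: α=4, u≡28; β=2, v≡3 (mod 37); (28|37)=+1, (3|37)=+1; sign (−1)^0·+1^2·+1^4 = +1.
(a,b)_5: α=1, u≡3; β=1, v≡1 (mod 5); (3|5)=-1, (1|5)=+1; sign (−1)^0·-1^1·+1^1 = -1.
(a,b)_7: α=2, u≡6; β=1, v≡4 (mod 7); (6|7)=-1, (4|7)=+1; sign (−1)^0·-1^1·+1^2 = -1.
(a,b)_17: α=-3, u≡11; β=-2, v≡14 (mod 17); (11|17)=-1, (14|17)=-1; sign (−1)^0·-1^-2·-1^-3 = -1.
(a,b)_3: α=4, u≡2; β=2, v≡1 (mod 3); (2|3)=-1, (1|3)=+1; sign (−1)^0·-1^2·+1^4 = +1.
(a,b)_11: α=2, u≡2; β=1, v≡9 (mod 11); (2|11)=-1, (9|11)=+1; sign (−1)^0·-1^1·+1^2 = -1.
(a,b)_29: α=-4, u≡1; β=-2, v≡2 (mod 29); (1|29)=+1, (2|29)=-1; sign (−1)^0·+1^-2·-1^-4 = +1.
(a,b)_∞: sgn(2210)=+, sgn(5005)=+, so +1.
(a,b)_13: α=5, u≡9; β=1, v≡11 (mod 13); (9|13)=+1, (11|13)=-1; sign (−1)^0·+1^1·-1^5 = -1.
|Ram(2210, 5005)| = 6, even; anisotropic at {2, 5, 7, 11, 13, 17}.

[2, 5, 7, 11, 13, 17]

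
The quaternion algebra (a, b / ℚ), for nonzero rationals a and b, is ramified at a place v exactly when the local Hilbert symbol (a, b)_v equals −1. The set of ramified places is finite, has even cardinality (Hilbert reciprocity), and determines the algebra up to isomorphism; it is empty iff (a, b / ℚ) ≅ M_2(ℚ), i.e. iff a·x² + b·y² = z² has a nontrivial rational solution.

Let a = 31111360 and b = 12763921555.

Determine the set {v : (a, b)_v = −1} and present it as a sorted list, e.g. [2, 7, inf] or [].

[2, 5]

(a, b) ≡ (486115, 2152795) mod (ℚ^×)²; places V = {2, 5, 7, 11, 17, 19, 31, 43, ∞}.
(a,b)_19: α=1, u≡1; β=1, v≡8 (mod 19); (1|19)=+1, (8|19)=-1; sign (−1)^1·+1^1·-1^1 = +1.
(a,b)_31: α=0, u≡8; β=1, v≡9 (mod 31); (8|31)=+1, (9|31)=+1; sign (−1)^0·+1^1·+1^0 = +1.
(a,b)_5: α=1, u≡2; β=1, v≡1 (mod 5); (2|5)=-1, (1|5)=+1; sign (−1)^0·-1^1·+1^1 = -1.
(a,b)_7: α=1, u≡5; β=2, v≡2 (mod 7); (5|7)=-1, (2|7)=+1; sign (−1)^0·-1^2·+1^1 = +1.
(a,b)_17: α=1, u≡13; β=1, v≡9 (mod 17); (13|17)=+1, (9|17)=+1; sign (−1)^0·+1^1·+1^1 = +1.
(a,b)_43: α=1, u≡2; β=1, v≡21 (mod 43); (2|43)=-1, (21|43)=+1; sign (−1)^1·-1^1·+1^1 = +1.
(a,b)_∞: sgn(486115)=+, sgn(2152795)=+, so +1.
(a,b)_2: α=6, β=0; u≡3, v≡3 (mod 8); ε(u)ε(v)=1·1, αω(v)=6·1, βω(u)=0·1; sum ≡ 1  ⇒  -1.
(a,b)_11: α=0, u≡5; β=2, v≡2 (mod 11); (5|11)=+1, (2|11)=-1; sign (−1)^0·+1^2·-1^0 = +1.
|Ram(486115, 2152795)| = 2, even; anisotropic at {2, 5}.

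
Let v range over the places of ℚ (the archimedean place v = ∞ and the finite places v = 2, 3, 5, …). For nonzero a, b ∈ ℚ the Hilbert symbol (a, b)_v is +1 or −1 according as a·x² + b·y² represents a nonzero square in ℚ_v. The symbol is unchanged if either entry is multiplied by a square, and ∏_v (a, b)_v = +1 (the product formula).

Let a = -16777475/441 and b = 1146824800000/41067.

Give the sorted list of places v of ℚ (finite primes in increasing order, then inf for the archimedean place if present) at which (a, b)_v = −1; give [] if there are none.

[]

Mod squares: a ≡ -11, b ≡ 165. Check v ∈ {∞, 2, 3, 5, 7, 11, 13, 19}.
v=11: a=11^1·(≡2), b=11^1·(≡3) mod 11; (2|11)=-1, (3|11)=+1; (−1)^{1·1·5}·(-1)^1·(+1)^1 = +1.
v=7: a=7^-2·(≡3), b=7^0·(≡1) mod 7; (3|7)=-1, (1|7)=+1; (−1)^{-2·0·3}·(-1)^0·(+1)^-2 = +1.
v=13: a=13^2·(≡7), b=13^-2·(≡1) mod 13; (7|13)=-1, (1|13)=+1; (−1)^{2·-2·6}·(-1)^-2·(+1)^2 = +1.
v=∞: -11 < 0 and 165 > 0  ⇒  (a,b)_∞ = +1.
v=3: a=3^-2·(≡1), b=3^-5·(≡1) mod 3; (1|3)=+1, (1|3)=+1; (−1)^{-2·-5·1}·(+1)^-5·(+1)^-2 = +1.
v=5: a=5^2·(≡1), b=5^5·(≡3) mod 5; (1|5)=+1, (3|5)=-1; (−1)^{2·5·2}·(+1)^5·(-1)^2 = +1.
v=19: a=19^2·(≡14), b=19^4·(≡14) mod 19; (14|19)=-1, (14|19)=-1; (−1)^{2·4·9}·(-1)^4·(-1)^2 = +1.
v=2: v_2(a)=0, v_2(b)=8; units ≡ 5, 5 (mod 8); ε·ε+αω+βω = 0·0+0·1+8·1 ≡ 0  ⇒  (a,b)_2 = +1.
Ram(a, b) = ∅: the form -11·x² + 165·y² − z² is isotropic over every ℚ_v, so by Hasse–Minkowski it is isotropic over ℚ.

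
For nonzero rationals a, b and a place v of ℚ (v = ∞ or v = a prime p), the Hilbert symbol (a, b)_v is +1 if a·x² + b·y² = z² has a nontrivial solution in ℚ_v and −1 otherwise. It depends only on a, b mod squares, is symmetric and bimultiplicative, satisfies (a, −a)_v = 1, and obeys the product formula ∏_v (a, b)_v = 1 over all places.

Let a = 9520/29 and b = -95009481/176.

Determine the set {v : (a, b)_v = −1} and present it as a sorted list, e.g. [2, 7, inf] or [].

[7, 11, 19, 23]

Mod squares: a ≡ 17255, b ≡ -2369851. Check v ∈ {∞, 2, 3, 5, 7, 11, 17, 19, 23, 29}.
v=29: a=29^-1·(≡8), b=29^1·(≡14) mod 29; (8|29)=-1, (14|29)=-1; (−1)^{-1·1·14}·(-1)^1·(-1)^-1 = +1.
v=5: a=5^1·(≡1), b=5^0·(≡4) mod 5; (1|5)=+1, (4|5)=+1; (−1)^{1·0·2}·(+1)^0·(+1)^1 = +1.
v=∞: 17255 > 0 and -2369851 < 0  ⇒  (a,b)_∞ = +1.
v=17: a=17^1·(≡7), b=17^1·(≡7) mod 17; (7|17)=-1, (7|17)=-1; (−1)^{1·1·8}·(-1)^1·(-1)^1 = +1.
v=11: a=11^0·(≡7), b=11^-1·(≡1) mod 11; (7|11)=-1, (1|11)=+1; (−1)^{0·-1·5}·(-1)^-1·(+1)^0 = -1.
v=7: a=7^1·(≡2), b=7^2·(≡3) mod 7; (2|7)=+1, (3|7)=-1; (−1)^{1·2·3}·(+1)^2·(-1)^1 = -1.
v=19: a=19^0·(≡2), b=19^1·(≡7) mod 19; (2|19)=-1, (7|19)=+1; (−1)^{0·1·9}·(-1)^1·(+1)^0 = -1.
v=2: v_2(a)=4, v_2(b)=-4; units ≡ 7, 5 (mod 8); ε·ε+αω+βω = 1·0+4·1+-4·0 ≡ 0  ⇒  (a,b)_2 = +1.
v=3: a=3^0·(≡2), b=3^2·(≡2) mod 3; (2|3)=-1, (2|3)=-1; (−1)^{0·2·1}·(-1)^2·(-1)^0 = +1.
v=23: a=23^0·(≡15), b=23^1·(≡3) mod 23; (15|23)=-1, (3|23)=+1; (−1)^{0·1·11}·(-1)^1·(+1)^0 = -1.
Ram(17255, -2369851) = {7, 11, 19, 23}; no ℚ_7-point on the conic.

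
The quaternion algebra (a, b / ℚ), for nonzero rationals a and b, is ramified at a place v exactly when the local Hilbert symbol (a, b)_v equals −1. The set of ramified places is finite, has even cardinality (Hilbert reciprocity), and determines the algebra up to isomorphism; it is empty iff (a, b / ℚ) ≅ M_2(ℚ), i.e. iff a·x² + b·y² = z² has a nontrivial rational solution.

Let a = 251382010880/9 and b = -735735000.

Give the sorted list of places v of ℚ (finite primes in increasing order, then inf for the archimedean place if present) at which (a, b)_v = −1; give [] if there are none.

[2, 3, 7, 13]

(a, b) ≡ (5, -6006) mod (ℚ^×)²; places V = {2, 3, 5, 7, 11, 13, ∞}.
(a,b)_7: α=4, u≡3; β=3, v≡3 (mod 7); (3|7)=-1, (3|7)=-1; sign (−1)^0·-1^3·-1^4 = -1.
(a,b)_5: α=1, u≡4; β=4, v≡4 (mod 5); (4|5)=+1, (4|5)=+1; sign (−1)^0·+1^4·+1^1 = +1.
(a,b)_2: α=10, β=3; u≡5, v≡5 (mod 8); ε(u)ε(v)=0·0, αω(v)=10·1, βω(u)=3·1; sum ≡ 1  ⇒  -1.
(a,b)_11: α=2, u≡3; β=1, v≡5 (mod 11); (3|11)=+1, (5|11)=+1; sign (−1)^0·+1^1·+1^2 = +1.
(a,b)_3: α=-2, u≡2; β=1, v≡2 (mod 3); (2|3)=-1, (2|3)=-1; sign (−1)^0·-1^1·-1^-2 = -1.
(a,b)_13: α=2, u≡5; β=1, v≡6 (mod 13); (5|13)=-1, (6|13)=-1; sign (−1)^0·-1^1·-1^2 = -1.
(a,b)_∞: sgn(5)=+, sgn(-6006)=−, so +1.
Ram(5, -6006) = {2, 3, 7, 13}; no ℚ_2-point on the conic.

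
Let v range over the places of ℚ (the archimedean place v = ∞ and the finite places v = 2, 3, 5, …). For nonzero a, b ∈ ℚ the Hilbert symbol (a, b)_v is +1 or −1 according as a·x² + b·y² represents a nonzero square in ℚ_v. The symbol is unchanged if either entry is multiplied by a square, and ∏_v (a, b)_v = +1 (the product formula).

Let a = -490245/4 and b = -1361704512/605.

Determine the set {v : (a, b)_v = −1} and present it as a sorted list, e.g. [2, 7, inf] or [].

[2, 3, 5, 7, 29, inf]

Mod squares: a ≡ -10005, b ≡ -2171085. Check v ∈ {∞, 2, 3, 5, 7, 11, 23, 29, 31}.
v=5: a=5^1·(≡4), b=5^-1·(≡3) mod 5; (4|5)=+1, (3|5)=-1; (−1)^{1·-1·2}·(+1)^-1·(-1)^1 = -1.
v=31: a=31^0·(≡5), b=31^1·(≡19) mod 31; (5|31)=+1, (19|31)=+1; (−1)^{0·1·15}·(+1)^1·(+1)^0 = +1.
v=7: a=7^2·(≡3), b=7^3·(≡1) mod 7; (3|7)=-1, (1|7)=+1; (−1)^{2·3·3}·(-1)^3·(+1)^2 = -1.
v=3: a=3^1·(≡1), b=3^1·(≡1) mod 3; (1|3)=+1, (1|3)=+1; (−1)^{1·1·1}·(+1)^1·(+1)^1 = -1.
v=23: a=23^1·(≡13), b=23^1·(≡21) mod 23; (13|23)=+1, (21|23)=-1; (−1)^{1·1·11}·(+1)^1·(-1)^1 = +1.
v=2: v_2(a)=-2, v_2(b)=6; units ≡ 3, 3 (mod 8); ε·ε+αω+βω = 1·1+-2·1+6·1 ≡ 1  ⇒  (a,b)_2 = -1.
v=∞: -10005 < 0 and -2171085 < 0  ⇒  (a,b)_∞ = -1.
v=11: a=11^0·(≡9), b=11^-2·(≡6) mod 11; (9|11)=+1, (6|11)=-1; (−1)^{0·-2·5}·(+1)^-2·(-1)^0 = +1.
v=29: a=29^1·(≡15), b=29^1·(≡9) mod 29; (15|29)=-1, (9|29)=+1; (−1)^{1·1·14}·(-1)^1·(+1)^1 = -1.
|Ram(-10005, -2171085)| = 6, even; anisotropic at {2, 3, 5, 7, 29, ∞}.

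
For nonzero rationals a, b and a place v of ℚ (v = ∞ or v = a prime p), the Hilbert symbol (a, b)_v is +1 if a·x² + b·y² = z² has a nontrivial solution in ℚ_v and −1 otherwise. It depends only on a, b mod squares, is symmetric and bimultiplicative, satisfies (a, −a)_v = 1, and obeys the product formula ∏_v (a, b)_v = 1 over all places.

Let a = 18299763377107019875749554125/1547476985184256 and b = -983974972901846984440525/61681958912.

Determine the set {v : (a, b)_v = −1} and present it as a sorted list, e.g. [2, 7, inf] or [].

(a, b) ≡ (85, -92378) mod (ℚ^×)²; places V = {2, 5, 7, 11, 13, 17, 19, 29, 31, ∞}.
(a,b)_5: α=3, u≡3; β=2, v≡2 (mod 5); (3|5)=-1, (2|5)=-1; sign (−1)^0·-1^2·-1^3 = -1.
(a,b)_29: α=2, u≡14; β=2, v≡7 (mod 29); (14|29)=-1, (7|29)=+1; sign (−1)^0·-1^2·+1^2 = +1.
(a,b)_17: α=11, u≡10; β=7, v≡5 (mod 17); (10|17)=-1, (5|17)=-1; sign (−1)^0·-1^7·-1^11 = +1.
(a,b)_∞: sgn(85)=+, sgn(-92378)=−, so +1.
(a,b)_2: α=-28, β=-19; u≡5, v≡3 (mod 8); ε(u)ε(v)=0·1, αω(v)=-28·1, βω(u)=-19·1; sum ≡ 1  ⇒  -1.
(a,b)_7: α=-8, u≡4; β=-6, v≡2 (mod 7); (4|7)=+1, (2|7)=+1; sign (−1)^0·+1^-6·+1^-8 = +1.
(a,b)_31: α=2, u≡12; β=2, v≡25 (mod 31); (12|31)=-1, (25|31)=+1; sign (−1)^0·-1^2·+1^2 = +1.
(a,b)_19: α=2, u≡6; β=3, v≡10 (mod 19); (6|19)=+1, (10|19)=-1; sign (−1)^0·+1^3·-1^2 = +1.
(a,b)_11: α=4, u≡6; β=3, v≡2 (mod 11); (6|11)=-1, (2|11)=-1; sign (−1)^0·-1^3·-1^4 = -1.
(a,b)_13: α=0, u≡5; β=1, v≡8 (mod 13); (5|13)=-1, (8|13)=-1; sign (−1)^0·-1^1·-1^0 = -1.
(85, -92378 / ℚ) ramifies at {2, 5, 11, 13}: a division algebra.

[2, 5, 11, 13]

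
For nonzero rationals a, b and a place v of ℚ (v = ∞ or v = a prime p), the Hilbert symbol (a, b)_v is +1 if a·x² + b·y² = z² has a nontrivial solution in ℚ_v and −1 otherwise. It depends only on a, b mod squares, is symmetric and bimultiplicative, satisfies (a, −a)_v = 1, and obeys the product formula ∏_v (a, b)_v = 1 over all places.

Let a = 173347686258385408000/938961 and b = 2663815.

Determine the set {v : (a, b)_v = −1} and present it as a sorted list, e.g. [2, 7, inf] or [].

[5, 37]

Mod squares: a ≡ 14245, b ≡ 22015. Check v ∈ {∞, 2, 3, 5, 7, 11, 17, 19, 37}.
v=∞: 14245 > 0 and 22015 > 0  ⇒  (a,b)_∞ = +1.
v=37: a=37^3·(≡19), b=37^1·(≡30) mod 37; (19|37)=-1, (30|37)=+1; (−1)^{3·1·18}·(-1)^1·(+1)^3 = -1.
v=2: v_2(a)=12, v_2(b)=0; units ≡ 5, 7 (mod 8); ε·ε+αω+βω = 0·1+12·0+0·1 ≡ 0  ⇒  (a,b)_2 = +1.
v=5: a=5^3·(≡4), b=5^1·(≡3) mod 5; (4|5)=+1, (3|5)=-1; (−1)^{3·1·2}·(+1)^1·(-1)^3 = -1.
v=7: a=7^3·(≡5), b=7^1·(≡4) mod 7; (5|7)=-1, (4|7)=+1; (−1)^{3·1·3}·(-1)^1·(+1)^3 = +1.
v=3: a=3^-2·(≡1), b=3^0·(≡1) mod 3; (1|3)=+1, (1|3)=+1; (−1)^{-2·0·1}·(+1)^0·(+1)^-2 = +1.
v=19: a=19^-2·(≡10), b=19^0·(≡15) mod 19; (10|19)=-1, (15|19)=-1; (−1)^{-2·0·9}·(-1)^0·(-1)^-2 = +1.
v=17: a=17^-2·(≡2), b=17^1·(≡6) mod 17; (2|17)=+1, (6|17)=-1; (−1)^{-2·1·8}·(+1)^1·(-1)^-2 = +1.
v=11: a=11^7·(≡2), b=11^2·(≡4) mod 11; (2|11)=-1, (4|11)=+1; (−1)^{7·2·5}·(-1)^2·(+1)^7 = +1.
(14245, 22015 / ℚ) ramifies at {5, 37}: a division algebra.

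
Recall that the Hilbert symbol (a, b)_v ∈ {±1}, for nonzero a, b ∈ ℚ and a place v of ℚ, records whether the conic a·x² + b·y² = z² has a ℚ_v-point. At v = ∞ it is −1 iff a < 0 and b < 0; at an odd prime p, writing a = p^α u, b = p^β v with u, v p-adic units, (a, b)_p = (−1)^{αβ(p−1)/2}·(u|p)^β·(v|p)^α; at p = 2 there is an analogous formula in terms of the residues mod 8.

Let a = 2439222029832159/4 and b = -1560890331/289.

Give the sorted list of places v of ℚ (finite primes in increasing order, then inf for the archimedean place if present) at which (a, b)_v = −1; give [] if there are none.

[7, 13]

(a, b) ≡ (31, -2141139) mod (ℚ^×)²; places V = {2, 3, 7, 11, 13, 17, 23, 29, 31, ∞}.
(a,b)_29: α=2, u≡11; β=0, v≡15 (mod 29); (11|29)=-1, (15|29)=-1; sign (−1)^0·-1^0·-1^2 = +1.
(a,b)_7: α=0, u≡3; β=1, v≡1 (mod 7); (3|7)=-1, (1|7)=+1; sign (−1)^0·-1^1·+1^0 = -1.
(a,b)_3: α=2, u≡1; β=7, v≡2 (mod 3); (1|3)=+1, (2|3)=-1; sign (−1)^0·+1^7·-1^2 = +1.
(a,b)_13: α=2, u≡8; β=1, v≡11 (mod 13); (8|13)=-1, (11|13)=-1; sign (−1)^0·-1^1·-1^2 = -1.
(a,b)_31: α=3, u≡19; β=1, v≡17 (mod 31); (19|31)=+1, (17|31)=-1; sign (−1)^1·+1^1·-1^3 = +1.
(a,b)_∞: sgn(31)=+, sgn(-2141139)=−, so +1.
(a,b)_2: α=-2, β=0; u≡7, v≡5 (mod 8); ε(u)ε(v)=1·0, αω(v)=-2·1, βω(u)=0·0; sum ≡ 0  ⇒  +1.
(a,b)_17: α=0, u≡6; β=-2, v≡12 (mod 17); (6|17)=-1, (12|17)=-1; sign (−1)^0·-1^-2·-1^0 = +1.
(a,b)_23: α=2, u≡6; β=1, v≡10 (mod 23); (6|23)=+1, (10|23)=-1; sign (−1)^0·+1^1·-1^2 = +1.
(a,b)_11: α=2, u≡3; β=1, v≡7 (mod 11); (3|11)=+1, (7|11)=-1; sign (−1)^0·+1^1·-1^2 = +1.
Ram(31, -2141139) = {7, 13}; no ℚ_7-point on the conic.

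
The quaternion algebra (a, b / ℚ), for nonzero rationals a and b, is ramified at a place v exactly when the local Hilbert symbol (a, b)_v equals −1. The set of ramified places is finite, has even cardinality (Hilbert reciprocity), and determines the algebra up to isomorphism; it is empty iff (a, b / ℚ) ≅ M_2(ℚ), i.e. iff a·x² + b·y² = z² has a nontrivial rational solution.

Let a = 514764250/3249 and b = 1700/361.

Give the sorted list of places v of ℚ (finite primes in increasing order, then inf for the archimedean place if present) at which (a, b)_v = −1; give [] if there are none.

[5, 7, 11, 17]

Mod squares: a ≡ 170170, b ≡ 17. Check v ∈ {∞, 2, 3, 5, 7, 11, 13, 17, 19}.
v=2: v_2(a)=1, v_2(b)=2; units ≡ 5, 1 (mod 8); ε·ε+αω+βω = 0·0+1·0+2·1 ≡ 0  ⇒  (a,b)_2 = +1.
v=7: a=7^1·(≡6), b=7^0·(≡5) mod 7; (6|7)=-1, (5|7)=-1; (−1)^{1·0·3}·(-1)^0·(-1)^1 = -1.
v=∞: 170170 > 0 and 17 > 0  ⇒  (a,b)_∞ = +1.
v=19: a=19^-2·(≡9), b=19^-2·(≡9) mod 19; (9|19)=+1, (9|19)=+1; (−1)^{-2·-2·9}·(+1)^-2·(+1)^-2 = +1.
v=5: a=5^3·(≡1), b=5^2·(≡3) mod 5; (1|5)=+1, (3|5)=-1; (−1)^{3·2·2}·(+1)^2·(-1)^3 = -1.
v=11: a=11^3·(≡3), b=11^0·(≡8) mod 11; (3|11)=+1, (8|11)=-1; (−1)^{3·0·5}·(+1)^0·(-1)^3 = -1.
v=3: a=3^-2·(≡1), b=3^0·(≡2) mod 3; (1|3)=+1, (2|3)=-1; (−1)^{-2·0·1}·(+1)^0·(-1)^-2 = +1.
v=13: a=13^1·(≡9), b=13^0·(≡1) mod 13; (9|13)=+1, (1|13)=+1; (−1)^{1·0·6}·(+1)^0·(+1)^1 = +1.
v=17: a=17^1·(≡10), b=17^1·(≡8) mod 17; (10|17)=-1, (8|17)=+1; (−1)^{1·1·8}·(-1)^1·(+1)^1 = -1.
|Ram(170170, 17)| = 4, even; anisotropic at {5, 7, 11, 17}.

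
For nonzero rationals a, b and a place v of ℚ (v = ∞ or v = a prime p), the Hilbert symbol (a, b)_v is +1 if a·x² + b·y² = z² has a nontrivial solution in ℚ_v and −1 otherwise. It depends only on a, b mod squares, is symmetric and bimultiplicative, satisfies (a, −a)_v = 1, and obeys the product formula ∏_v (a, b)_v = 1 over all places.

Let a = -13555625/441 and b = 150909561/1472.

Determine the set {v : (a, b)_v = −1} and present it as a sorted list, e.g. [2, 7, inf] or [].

(a, b) ≡ (-41, 529023) mod (ℚ^×)²; places V = {2, 3, 5, 7, 11, 17, 23, 41, ∞}.
(a,b)_41: α=1, u≡37; β=1, v≡34 (mod 41); (37|41)=+1, (34|41)=-1; sign (−1)^0·+1^1·-1^1 = -1.
(a,b)_5: α=4, u≡1; β=0, v≡3 (mod 5); (1|5)=+1, (3|5)=-1; sign (−1)^0·+1^0·-1^4 = +1.
(a,b)_2: α=0, β=-6; u≡7, v≡7 (mod 8); ε(u)ε(v)=1·1, αω(v)=0·0, βω(u)=-6·0; sum ≡ 1  ⇒  -1.
(a,b)_17: α=0, u≡12; β=1, v≡16 (mod 17); (12|17)=-1, (16|17)=+1; sign (−1)^0·-1^1·+1^0 = -1.
(a,b)_7: α=-2, u≡4; β=0, v≡6 (mod 7); (4|7)=+1, (6|7)=-1; sign (−1)^0·+1^0·-1^-2 = +1.
(a,b)_11: α=0, u≡5; β=1, v≡3 (mod 11); (5|11)=+1, (3|11)=+1; sign (−1)^0·+1^1·+1^0 = +1.
(a,b)_∞: sgn(-41)=−, sgn(529023)=+, so +1.
(a,b)_3: α=-2, u≡1; β=9, v≡1 (mod 3); (1|3)=+1, (1|3)=+1; sign (−1)^0·+1^9·+1^-2 = +1.
(a,b)_23: α=2, u≡5; β=-1, v≡8 (mod 23); (5|23)=-1, (8|23)=+1; sign (−1)^0·-1^-1·+1^2 = -1.
(-41, 529023 / ℚ) ramifies at {2, 17, 23, 41}: a division algebra.

[2, 17, 23, 41]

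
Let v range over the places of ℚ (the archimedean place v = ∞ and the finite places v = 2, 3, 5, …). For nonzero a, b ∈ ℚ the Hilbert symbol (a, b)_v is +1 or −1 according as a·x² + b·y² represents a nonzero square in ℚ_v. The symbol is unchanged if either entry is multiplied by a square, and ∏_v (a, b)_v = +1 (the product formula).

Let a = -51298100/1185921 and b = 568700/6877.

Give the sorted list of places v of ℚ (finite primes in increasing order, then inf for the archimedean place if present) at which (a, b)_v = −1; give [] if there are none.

(a, b) ≡ (-29, 611) mod (ℚ^×)²; places V = {2, 3, 5, 7, 11, 13, 19, 23, 29, 47, ∞}.
(a,b)_7: α=2, u≡3; β=0, v≡2 (mod 7); (3|7)=-1, (2|7)=+1; sign (−1)^0·-1^0·+1^2 = +1.
(a,b)_47: α=0, u≡14; β=1, v≡39 (mod 47); (14|47)=+1, (39|47)=-1; sign (−1)^0·+1^1·-1^0 = +1.
(a,b)_2: α=2, β=2; u≡3, v≡3 (mod 8); ε(u)ε(v)=1·1, αω(v)=2·1, βω(u)=2·1; sum ≡ 1  ⇒  -1.
(a,b)_3: α=-4, u≡1; β=0, v≡2 (mod 3); (1|3)=+1, (2|3)=-1; sign (−1)^0·+1^0·-1^-4 = +1.
(a,b)_29: α=1, u≡9; β=0, v≡17 (mod 29); (9|29)=+1, (17|29)=-1; sign (−1)^0·+1^0·-1^1 = -1.
(a,b)_∞: sgn(-29)=−, sgn(611)=+, so +1.
(a,b)_13: α=0, u≡12; β=-1, v≡6 (mod 13); (12|13)=+1, (6|13)=-1; sign (−1)^0·+1^-1·-1^0 = +1.
(a,b)_5: α=2, u≡1; β=2, v≡4 (mod 5); (1|5)=+1, (4|5)=+1; sign (−1)^0·+1^2·+1^2 = +1.
(a,b)_19: α=2, u≡9; β=0, v≡8 (mod 19); (9|19)=+1, (8|19)=-1; sign (−1)^0·+1^0·-1^2 = +1.
(a,b)_11: α=-4, u≡1; β=2, v≡7 (mod 11); (1|11)=+1, (7|11)=-1; sign (−1)^0·+1^2·-1^-4 = +1.
(a,b)_23: α=0, u≡10; β=-2, v≡9 (mod 23); (10|23)=-1, (9|23)=+1; sign (−1)^0·-1^-2·+1^0 = +1.
Ram(-29, 611) = {2, 29}; no ℚ_2-point on the conic.

[2, 29]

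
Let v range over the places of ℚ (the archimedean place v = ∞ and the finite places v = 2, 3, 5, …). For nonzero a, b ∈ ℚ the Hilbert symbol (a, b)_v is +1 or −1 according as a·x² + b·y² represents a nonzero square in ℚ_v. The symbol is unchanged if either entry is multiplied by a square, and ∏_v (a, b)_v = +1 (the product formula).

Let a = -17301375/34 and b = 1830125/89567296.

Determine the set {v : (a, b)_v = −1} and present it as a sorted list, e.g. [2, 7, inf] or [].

[2, 7, 13, 17]

(a, b) ≡ (-15470, 5) mod (ℚ^×)²; places V = {2, 3, 5, 7, 11, 13, 17, ∞}.
(a,b)_17: α=-1, u≡9; β=0, v≡3 (mod 17); (9|17)=+1, (3|17)=-1; sign (−1)^0·+1^0·-1^-1 = -1.
(a,b)_∞: sgn(-15470)=−, sgn(5)=+, so +1.
(a,b)_11: α=0, u≡8; β=4, v≡3 (mod 11); (8|11)=-1, (3|11)=+1; sign (−1)^0·-1^4·+1^0 = +1.
(a,b)_13: α=3, u≡2; β=-4, v≡8 (mod 13); (2|13)=-1, (8|13)=-1; sign (−1)^0·-1^-4·-1^3 = -1.
(a,b)_3: α=2, u≡1; β=0, v≡2 (mod 3); (1|3)=+1, (2|3)=-1; sign (−1)^0·+1^0·-1^2 = +1.
(a,b)_7: α=1, u≡2; β=-2, v≡3 (mod 7); (2|7)=+1, (3|7)=-1; sign (−1)^0·+1^-2·-1^1 = -1.
(a,b)_5: α=3, u≡1; β=3, v≡1 (mod 5); (1|5)=+1, (1|5)=+1; sign (−1)^0·+1^3·+1^3 = +1.
(a,b)_2: α=-1, β=-6; u≡1, v≡5 (mod 8); ε(u)ε(v)=0·0, αω(v)=-1·1, βω(u)=-6·0; sum ≡ 1  ⇒  -1.
|Ram(-15470, 5)| = 4, even; anisotropic at {2, 7, 13, 17}.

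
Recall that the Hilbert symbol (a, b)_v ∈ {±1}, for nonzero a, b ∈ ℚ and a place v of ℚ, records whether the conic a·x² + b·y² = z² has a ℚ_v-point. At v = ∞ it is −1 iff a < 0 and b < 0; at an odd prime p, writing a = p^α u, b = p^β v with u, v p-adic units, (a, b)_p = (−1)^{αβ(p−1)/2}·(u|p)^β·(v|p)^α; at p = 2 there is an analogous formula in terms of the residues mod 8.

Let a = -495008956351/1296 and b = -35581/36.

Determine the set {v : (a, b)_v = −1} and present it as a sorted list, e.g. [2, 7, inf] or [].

(a, b) ≡ (-391, -35581) mod (ℚ^×)²; places V = {2, 3, 7, 13, 17, 23, ∞}.
(a,b)_7: α=2, u≡1; β=1, v≡6 (mod 7); (1|7)=+1, (6|7)=-1; sign (−1)^0·+1^1·-1^2 = +1.
(a,b)_23: α=3, u≡4; β=1, v≡19 (mod 23); (4|23)=+1, (19|23)=-1; sign (−1)^1·+1^1·-1^3 = +1.
(a,b)_13: α=2, u≡9; β=1, v≡11 (mod 13); (9|13)=+1, (11|13)=-1; sign (−1)^0·+1^1·-1^2 = +1.
(a,b)_∞: sgn(-391)=−, sgn(-35581)=−, so -1.
(a,b)_3: α=-4, u≡2; β=-2, v≡2 (mod 3); (2|3)=-1, (2|3)=-1; sign (−1)^0·-1^-2·-1^-4 = +1.
(a,b)_2: α=-4, β=-2; u≡1, v≡3 (mod 8); ε(u)ε(v)=0·1, αω(v)=-4·1, βω(u)=-2·0; sum ≡ 0  ⇒  +1.
(a,b)_17: α=3, u≡11; β=1, v≡16 (mod 17); (11|17)=-1, (16|17)=+1; sign (−1)^0·-1^1·+1^3 = -1.
Ram(-391, -35581) = {17, ∞}; no ℚ_17-point on the conic.

[17, inf]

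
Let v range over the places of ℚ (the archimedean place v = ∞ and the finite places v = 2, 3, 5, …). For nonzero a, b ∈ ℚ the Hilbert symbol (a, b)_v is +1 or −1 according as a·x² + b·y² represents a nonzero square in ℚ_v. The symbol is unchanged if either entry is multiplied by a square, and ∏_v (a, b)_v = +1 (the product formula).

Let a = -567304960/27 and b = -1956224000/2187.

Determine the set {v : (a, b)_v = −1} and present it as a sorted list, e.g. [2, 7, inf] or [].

[2, 17, 29, inf]

(a, b) ≡ (-7905, -229245) mod (ℚ^×)²; places V = {2, 3, 5, 17, 29, 31, ∞}.
(a,b)_5: α=1, u≡4; β=3, v≡4 (mod 5); (4|5)=+1, (4|5)=+1; sign (−1)^0·+1^3·+1^1 = +1.
(a,b)_2: α=8, β=10; u≡7, v≡3 (mod 8); ε(u)ε(v)=1·1, αω(v)=8·1, βω(u)=10·0; sum ≡ 1  ⇒  -1.
(a,b)_17: α=1, u≡12; β=1, v≡9 (mod 17); (12|17)=-1, (9|17)=+1; sign (−1)^0·-1^1·+1^1 = -1.
(a,b)_3: α=-3, u≡2; β=-7, v≡1 (mod 3); (2|3)=-1, (1|3)=+1; sign (−1)^1·-1^-7·+1^-3 = +1.
(a,b)_∞: sgn(-7905)=−, sgn(-229245)=−, so -1.
(a,b)_31: α=1, u≡29; β=1, v≡2 (mod 31); (29|31)=-1, (2|31)=+1; sign (−1)^1·-1^1·+1^1 = +1.
(a,b)_29: α=2, u≡10; β=1, v≡17 (mod 29); (10|29)=-1, (17|29)=-1; sign (−1)^0·-1^1·-1^2 = -1.
Ram(-7905, -229245) = {2, 17, 29, ∞}; no ℚ_2-point on the conic.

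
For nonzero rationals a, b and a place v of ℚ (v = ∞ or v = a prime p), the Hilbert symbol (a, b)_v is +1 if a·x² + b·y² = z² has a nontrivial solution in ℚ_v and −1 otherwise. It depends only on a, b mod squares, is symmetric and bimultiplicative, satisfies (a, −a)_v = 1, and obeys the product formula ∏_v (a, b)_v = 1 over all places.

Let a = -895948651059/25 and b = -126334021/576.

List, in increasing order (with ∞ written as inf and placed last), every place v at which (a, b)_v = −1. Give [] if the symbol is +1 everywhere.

(a, b) ≡ (-2481852219, -131461) mod (ℚ^×)²; places V = {2, 3, 5, 7, 11, 17, 19, 29, 31, 37, ∞}.
(a,b)_7: α=1, u≡5; β=0, v≡6 (mod 7); (5|7)=-1, (6|7)=-1; sign (−1)^0·-1^0·-1^1 = -1.
(a,b)_37: α=1, u≡21; β=1, v≡30 (mod 37); (21|37)=+1, (30|37)=+1; sign (−1)^0·+1^1·+1^1 = +1.
(a,b)_29: α=1, u≡24; β=0, v≡4 (mod 29); (24|29)=+1, (4|29)=+1; sign (−1)^0·+1^0·+1^1 = +1.
(a,b)_2: α=0, β=-6; u≡5, v≡3 (mod 8); ε(u)ε(v)=0·1, αω(v)=0·1, βω(u)=-6·1; sum ≡ 0  ⇒  +1.
(a,b)_11: α=1, u≡10; β=1, v≡6 (mod 11); (10|11)=-1, (6|11)=-1; sign (−1)^1·-1^1·-1^1 = -1.
(a,b)_17: α=1, u≡9; β=1, v≡8 (mod 17); (9|17)=+1, (8|17)=+1; sign (−1)^0·+1^1·+1^1 = +1.
(a,b)_∞: sgn(-2481852219)=−, sgn(-131461)=−, so -1.
(a,b)_19: α=3, u≡13; β=1, v≡4 (mod 19); (13|19)=-1, (4|19)=+1; sign (−1)^1·-1^1·+1^3 = +1.
(a,b)_5: α=-2, u≡1; β=0, v≡4 (mod 5); (1|5)=+1, (4|5)=+1; sign (−1)^0·+1^0·+1^-2 = +1.
(a,b)_31: α=1, u≡5; β=2, v≡4 (mod 31); (5|31)=+1, (4|31)=+1; sign (−1)^0·+1^2·+1^1 = +1.
(a,b)_3: α=1, u≡1; β=-2, v≡2 (mod 3); (1|3)=+1, (2|3)=-1; sign (−1)^0·+1^-2·-1^1 = -1.
|Ram(-2481852219, -131461)| = 4, even; anisotropic at {3, 7, 11, ∞}.

[3, 7, 11, inf]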